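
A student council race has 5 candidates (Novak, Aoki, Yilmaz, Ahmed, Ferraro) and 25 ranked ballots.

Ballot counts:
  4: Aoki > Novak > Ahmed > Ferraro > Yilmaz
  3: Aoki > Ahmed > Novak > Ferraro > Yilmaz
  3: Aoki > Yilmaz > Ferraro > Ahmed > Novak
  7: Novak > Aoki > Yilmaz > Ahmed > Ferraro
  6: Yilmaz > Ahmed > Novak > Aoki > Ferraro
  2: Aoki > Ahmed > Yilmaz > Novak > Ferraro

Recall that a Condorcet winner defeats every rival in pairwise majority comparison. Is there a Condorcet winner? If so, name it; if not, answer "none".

none

Pairwise majorities:
Novak–Aoki: Novak 13–12.
Novak vs Yilmaz: Novak, 14–11.
Novak vs Ahmed: Ahmed wins 14–11.
Novak vs Ferraro: Novak, 22–3.
Aoki vs Yilmaz: Aoki, 19–6.
Aoki–Ahmed: Aoki 19–6.
Aoki–Ferraro: Aoki 25–0.
Yilmaz vs Ahmed: Yilmaz wins 16–9.
Yilmaz vs Ferraro: Yilmaz wins 18–7.
Ahmed vs Ferraro: Ahmed wins 22–3.
Each candidate drops at least one matchup (Novak loses to Ahmed; Aoki loses to Novak; Yilmaz loses to Novak; Ahmed loses to Aoki; Ferraro loses to Novak); the cycle Novak → Aoki → Ahmed → Novak rules out a Condorcet winner.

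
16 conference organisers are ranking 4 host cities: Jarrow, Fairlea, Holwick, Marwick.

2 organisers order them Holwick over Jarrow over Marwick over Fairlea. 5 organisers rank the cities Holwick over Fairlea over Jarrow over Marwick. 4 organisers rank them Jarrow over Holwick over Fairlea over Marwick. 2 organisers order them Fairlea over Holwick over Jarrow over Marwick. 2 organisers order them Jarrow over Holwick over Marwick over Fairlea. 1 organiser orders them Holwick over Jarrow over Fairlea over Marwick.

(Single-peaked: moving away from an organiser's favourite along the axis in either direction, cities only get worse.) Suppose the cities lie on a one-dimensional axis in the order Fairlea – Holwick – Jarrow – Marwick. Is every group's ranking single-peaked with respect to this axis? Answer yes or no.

yes

Axis positions: Fairlea=1, Holwick=2, Jarrow=3, Marwick=4.
Group 1 (peak Holwick at position 2): ranking walks positions 2-3-4-1, expanding outward from the peak — single-peaked.
Group 2 (peak Holwick at position 2): ranking walks positions 2-1-3-4, expanding outward from the peak — single-peaked.
Group 3 (peak Jarrow at position 3): ranking walks positions 3-2-1-4, expanding outward from the peak — single-peaked.
Group 4 (peak Fairlea at position 1): ranking walks positions 1-2-3-4, expanding outward from the peak — single-peaked.
Group 5 (peak Jarrow at position 3): ranking walks positions 3-2-4-1, expanding outward from the peak — single-peaked.
Group 6 (peak Holwick at position 2): ranking walks positions 2-3-1-4, expanding outward from the peak — single-peaked.
Every ranking is single-peaked on this axis.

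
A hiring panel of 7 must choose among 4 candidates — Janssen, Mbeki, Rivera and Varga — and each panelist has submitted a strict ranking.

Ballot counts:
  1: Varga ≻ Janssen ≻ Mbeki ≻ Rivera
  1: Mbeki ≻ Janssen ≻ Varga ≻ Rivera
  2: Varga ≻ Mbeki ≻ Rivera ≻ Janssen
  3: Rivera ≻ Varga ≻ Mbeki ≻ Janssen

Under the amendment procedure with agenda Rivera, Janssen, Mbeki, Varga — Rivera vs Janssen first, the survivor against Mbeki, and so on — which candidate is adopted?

Varga

Round 1: Rivera vs Janssen — 5–2, Rivera advances.
Round 2: Rivera vs Mbeki — 3–4, Mbeki advances.
Round 3: Mbeki vs Varga — 1–6, Varga advances.
Varga survives the agenda.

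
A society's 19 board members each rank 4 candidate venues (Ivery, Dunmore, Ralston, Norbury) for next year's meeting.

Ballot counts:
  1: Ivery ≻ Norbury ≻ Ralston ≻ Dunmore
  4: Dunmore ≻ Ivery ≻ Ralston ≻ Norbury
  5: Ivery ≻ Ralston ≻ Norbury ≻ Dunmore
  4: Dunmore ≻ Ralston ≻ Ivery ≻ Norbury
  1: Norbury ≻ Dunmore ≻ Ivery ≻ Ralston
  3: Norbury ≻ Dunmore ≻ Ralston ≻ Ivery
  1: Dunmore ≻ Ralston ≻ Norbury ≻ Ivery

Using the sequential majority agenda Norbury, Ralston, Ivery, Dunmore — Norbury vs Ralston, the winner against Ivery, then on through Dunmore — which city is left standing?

Round 1: Norbury vs Ralston — 5–14, Ralston advances.
Round 2: Ralston vs Ivery — 8–11, Ivery advances.
Round 3: Ivery vs Dunmore — 6–13, Dunmore advances.
Dunmore survives the agenda.

Dunmore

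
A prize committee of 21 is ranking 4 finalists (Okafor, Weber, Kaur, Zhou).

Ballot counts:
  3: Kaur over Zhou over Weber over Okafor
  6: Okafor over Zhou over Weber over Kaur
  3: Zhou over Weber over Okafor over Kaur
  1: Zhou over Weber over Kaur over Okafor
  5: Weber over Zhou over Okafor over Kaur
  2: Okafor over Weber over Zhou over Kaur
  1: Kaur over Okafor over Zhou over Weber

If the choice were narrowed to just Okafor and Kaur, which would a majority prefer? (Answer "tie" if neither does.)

Ballots ranking Okafor above Kaur: 6 + 3 + 5 + 2 = 16.
Ballots ranking Kaur above Okafor: 21 − 16 = 5.
Okafor wins the head-to-head 16–5.

Okafor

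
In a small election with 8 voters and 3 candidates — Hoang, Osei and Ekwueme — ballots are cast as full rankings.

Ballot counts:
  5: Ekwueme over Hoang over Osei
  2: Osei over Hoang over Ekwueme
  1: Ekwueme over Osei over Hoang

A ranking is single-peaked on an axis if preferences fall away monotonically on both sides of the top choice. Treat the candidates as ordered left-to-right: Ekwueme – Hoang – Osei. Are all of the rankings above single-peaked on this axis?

Axis positions: Ekwueme=1, Hoang=2, Osei=3.
Bloc 1 (peak Ekwueme at position 1): ranking walks positions 1-2-3, expanding outward from the peak — single-peaked.
Bloc 2 (peak Osei at position 3): ranking walks positions 3-2-1, expanding outward from the peak — single-peaked.
Bloc 3: ranking walks positions 1-3-2; Osei is ranked above Hoang even though Hoang lies between Osei and the peak Ekwueme on the axis — preferences dip and rise again. Not single-peaked.
Bloc 3 violates single-peakedness, so the profile is not single-peaked on this axis.

no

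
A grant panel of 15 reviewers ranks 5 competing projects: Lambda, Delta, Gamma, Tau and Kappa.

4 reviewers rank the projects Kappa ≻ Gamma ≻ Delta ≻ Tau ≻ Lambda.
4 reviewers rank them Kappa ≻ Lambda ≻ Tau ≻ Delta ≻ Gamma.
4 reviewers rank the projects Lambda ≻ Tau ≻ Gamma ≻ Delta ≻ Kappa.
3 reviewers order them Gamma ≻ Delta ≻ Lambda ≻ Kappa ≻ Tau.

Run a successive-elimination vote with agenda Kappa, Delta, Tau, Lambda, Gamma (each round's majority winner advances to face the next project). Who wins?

Kappa

Round 1: Kappa vs Delta — 8–7, Kappa advances.
Round 2: Kappa vs Tau — 11–4, Kappa advances.
Round 3: Kappa vs Lambda — 8–7, Kappa advances.
Round 4: Kappa vs Gamma — 8–7, Kappa advances.
Kappa survives the agenda.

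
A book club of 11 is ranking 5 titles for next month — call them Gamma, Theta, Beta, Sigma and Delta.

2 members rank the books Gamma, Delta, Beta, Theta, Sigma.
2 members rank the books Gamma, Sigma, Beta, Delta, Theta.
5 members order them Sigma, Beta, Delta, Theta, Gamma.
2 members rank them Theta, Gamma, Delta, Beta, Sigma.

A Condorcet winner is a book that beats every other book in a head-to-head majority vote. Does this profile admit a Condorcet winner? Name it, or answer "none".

none

Check each pair by majority over 11 ballots:
Gamma vs Theta: 4 to 7, Theta.
Gamma vs Beta: Gamma preferred on 2+2+2 = 6 ballots; Gamma wins 6–5.
Gamma vs Sigma: Gamma is ranked higher on 2+2+2 = 6 ballots, Sigma on 5. Gamma wins 6–5.
Gamma vs Delta: Gamma preferred on 2+2+2 = 6 ballots; Gamma wins 6–5.
Theta vs Beta: Theta is ranked higher on 2 ballots, Beta on 9. Beta wins 9–2.
Theta vs Sigma: 4 to 7, Sigma.
Theta vs Delta: Theta preferred on 2 ballots; Delta wins 9–2.
Beta vs Sigma: Beta is ranked higher on 2+2 = 4 ballots, Sigma on 7. Sigma wins 7–4.
Beta vs Delta: Beta is ranked higher on 2+5 = 7 ballots, Delta on 4. Beta wins 7–4.
Sigma vs Delta: Sigma is ranked higher on 2+5 = 7 ballots, Delta on 4. Sigma wins 7–4.
No book is unbeaten: Gamma loses to Theta; Theta loses to Beta; Beta loses to Gamma; Sigma loses to Gamma; Delta loses to Gamma. In particular Gamma beats Beta beats Theta beats Gamma is a majority cycle — no Condorcet winner exists.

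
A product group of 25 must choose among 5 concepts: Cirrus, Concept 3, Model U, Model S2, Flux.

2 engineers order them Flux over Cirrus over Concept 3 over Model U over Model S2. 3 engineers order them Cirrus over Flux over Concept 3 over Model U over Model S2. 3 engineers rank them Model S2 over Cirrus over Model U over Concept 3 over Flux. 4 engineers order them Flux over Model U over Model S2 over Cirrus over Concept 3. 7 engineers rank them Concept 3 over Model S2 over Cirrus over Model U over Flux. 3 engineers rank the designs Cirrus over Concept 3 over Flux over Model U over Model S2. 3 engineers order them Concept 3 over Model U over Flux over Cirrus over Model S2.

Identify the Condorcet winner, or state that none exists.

Check each pair by majority over 25 ballots:
Cirrus–Concept 3: Cirrus 15–10.
Cirrus vs Model U: Cirrus wins 18–7.
Cirrus vs Model S2: Model S2, 14–11.
Cirrus vs Flux: Cirrus, 16–9.
Concept 3 vs Model U: Concept 3 wins 18–7.
Concept 3–Model S2: Concept 3 18–7.
Concept 3–Flux: Concept 3 16–9.
Model U vs Model S2: Model U, 15–10.
Model U vs Flux: Model U wins 13–12.
Model S2 vs Flux: Flux wins 15–10.
Each design drops at least one matchup (Cirrus loses to Model S2; Concept 3 loses to Cirrus; Model U loses to Cirrus; Model S2 loses to Concept 3; Flux loses to Cirrus); the cycle Cirrus > Concept 3 > Model S2 > Cirrus rules out a Condorcet winner.

none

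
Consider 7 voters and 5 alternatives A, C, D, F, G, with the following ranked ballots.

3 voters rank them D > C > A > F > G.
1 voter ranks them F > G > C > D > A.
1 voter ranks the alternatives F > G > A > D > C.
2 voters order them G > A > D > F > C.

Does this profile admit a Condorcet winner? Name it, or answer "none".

none

Head-to-head results (7 voters):
A vs C: C, 4–3.
A–D: D 4–3.
A–F: A 5–2.
A vs G: G wins 4–3.
C–D: D 6–1.
C vs F: F wins 4–3.
C–G: G 4–3.
D–F: D 5–2.
D vs G: G wins 4–3.
F vs G: F, 5–2.
Every alternative loses at least once (A loses to C; C loses to D; D loses to G; F loses to A; G loses to F). The majority relation contains the cycle A → F → C → A, so there is no Condorcet winner.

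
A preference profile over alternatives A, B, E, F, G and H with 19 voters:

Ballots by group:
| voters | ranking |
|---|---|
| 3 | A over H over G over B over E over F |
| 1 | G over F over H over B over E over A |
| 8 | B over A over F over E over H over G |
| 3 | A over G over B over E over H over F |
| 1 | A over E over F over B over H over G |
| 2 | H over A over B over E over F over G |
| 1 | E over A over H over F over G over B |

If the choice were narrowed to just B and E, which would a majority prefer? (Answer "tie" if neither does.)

B

Ballots ranking B above E: 3 + 1 + 8 + 3 + 2 = 17.
Ballots ranking E above B: 19 − 17 = 2.
B wins the head-to-head 17–2.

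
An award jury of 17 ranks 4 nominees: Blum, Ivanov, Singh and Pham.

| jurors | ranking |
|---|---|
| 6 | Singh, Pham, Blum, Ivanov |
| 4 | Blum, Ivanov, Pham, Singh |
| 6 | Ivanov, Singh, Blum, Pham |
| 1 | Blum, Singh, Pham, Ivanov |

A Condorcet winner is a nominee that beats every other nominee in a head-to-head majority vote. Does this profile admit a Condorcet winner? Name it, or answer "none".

Check each pair by majority over 17 ballots:
Blum vs Ivanov: Blum, 11–6.
Blum vs Singh: Singh, 12–5.
Blum–Pham: Blum 11–6.
Ivanov vs Singh: Ivanov, 10–7.
Ivanov vs Pham: 10 to 7, Ivanov.
Singh vs Pham: Singh, 13–4.
No nominee is unbeaten: Blum loses to Singh; Ivanov loses to Blum; Singh loses to Ivanov; Pham loses to Blum. In particular Blum > Ivanov > Singh > Blum is a majority cycle — no Condorcet winner exists.

none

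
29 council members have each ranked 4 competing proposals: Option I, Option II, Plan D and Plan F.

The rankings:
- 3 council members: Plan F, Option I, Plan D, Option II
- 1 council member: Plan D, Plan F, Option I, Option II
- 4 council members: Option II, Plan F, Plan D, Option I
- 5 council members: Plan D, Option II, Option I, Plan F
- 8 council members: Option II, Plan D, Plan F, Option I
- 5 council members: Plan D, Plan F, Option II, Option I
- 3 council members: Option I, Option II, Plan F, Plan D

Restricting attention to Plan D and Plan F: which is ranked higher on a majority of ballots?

Ballots ranking Plan D above Plan F: 1 + 5 + 8 + 5 = 19.
Ballots ranking Plan F above Plan D: 29 − 19 = 10.
Plan D wins the head-to-head 19–10.

Plan D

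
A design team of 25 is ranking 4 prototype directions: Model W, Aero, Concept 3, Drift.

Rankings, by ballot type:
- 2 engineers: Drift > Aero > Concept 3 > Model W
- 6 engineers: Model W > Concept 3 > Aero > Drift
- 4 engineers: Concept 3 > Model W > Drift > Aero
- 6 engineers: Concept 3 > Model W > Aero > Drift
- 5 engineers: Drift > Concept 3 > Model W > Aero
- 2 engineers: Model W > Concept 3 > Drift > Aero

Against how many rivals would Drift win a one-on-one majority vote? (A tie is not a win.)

Drift against each rival (25 engineers):
Drift vs Model W: Drift preferred on 2+5 = 7 ballots; Model W wins 18–7.
Drift vs Aero: 13 to 12, Drift.
Drift vs Concept 3: Concept 3, 18–7.
Drift beats Aero; loses to Model W, Concept 3 — 1 pairwise win.

1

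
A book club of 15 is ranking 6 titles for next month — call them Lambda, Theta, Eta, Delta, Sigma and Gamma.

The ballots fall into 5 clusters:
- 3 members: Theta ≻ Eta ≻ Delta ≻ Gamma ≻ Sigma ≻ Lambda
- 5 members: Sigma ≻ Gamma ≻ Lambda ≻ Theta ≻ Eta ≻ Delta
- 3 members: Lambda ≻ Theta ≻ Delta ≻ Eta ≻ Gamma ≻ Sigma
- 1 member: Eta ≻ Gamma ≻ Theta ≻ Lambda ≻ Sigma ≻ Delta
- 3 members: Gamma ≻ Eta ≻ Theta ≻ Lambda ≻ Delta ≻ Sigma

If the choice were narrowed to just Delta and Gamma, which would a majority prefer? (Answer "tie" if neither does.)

Ballots ranking Delta above Gamma: 3 + 3 = 6.
Ballots ranking Gamma above Delta: 15 − 6 = 9.
Gamma wins the head-to-head 9–6.

Gamma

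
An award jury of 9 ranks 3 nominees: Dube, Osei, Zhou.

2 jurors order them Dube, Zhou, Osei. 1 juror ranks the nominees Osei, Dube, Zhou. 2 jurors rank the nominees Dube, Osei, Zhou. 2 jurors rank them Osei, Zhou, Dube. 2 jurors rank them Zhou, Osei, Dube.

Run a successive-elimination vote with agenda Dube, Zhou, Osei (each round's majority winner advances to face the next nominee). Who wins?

Round 1: Dube vs Zhou — 5–4, Dube advances.
Round 2: Dube vs Osei — 4–5, Osei advances.
Osei survives the agenda.

Osei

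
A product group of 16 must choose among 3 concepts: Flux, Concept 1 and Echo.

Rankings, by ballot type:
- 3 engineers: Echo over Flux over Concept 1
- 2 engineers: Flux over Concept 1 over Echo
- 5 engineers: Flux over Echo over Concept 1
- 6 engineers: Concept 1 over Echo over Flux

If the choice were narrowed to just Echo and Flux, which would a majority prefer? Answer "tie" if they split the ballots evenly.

Ballots ranking Echo above Flux: 3 + 6 = 9.
Ballots ranking Flux above Echo: 16 − 9 = 7.
Echo wins the head-to-head 9–7.

Echo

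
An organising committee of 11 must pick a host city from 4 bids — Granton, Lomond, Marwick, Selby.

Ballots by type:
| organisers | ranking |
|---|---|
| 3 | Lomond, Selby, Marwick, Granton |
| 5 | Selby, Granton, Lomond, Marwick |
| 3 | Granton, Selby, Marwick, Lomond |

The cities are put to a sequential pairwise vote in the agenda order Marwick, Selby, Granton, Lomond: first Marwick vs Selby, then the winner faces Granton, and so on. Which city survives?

Selby

Round 1: Marwick vs Selby — 0–11, Selby advances.
Round 2: Selby vs Granton — 8–3, Selby advances.
Round 3: Selby vs Lomond — 8–3, Selby advances.
Selby survives the agenda.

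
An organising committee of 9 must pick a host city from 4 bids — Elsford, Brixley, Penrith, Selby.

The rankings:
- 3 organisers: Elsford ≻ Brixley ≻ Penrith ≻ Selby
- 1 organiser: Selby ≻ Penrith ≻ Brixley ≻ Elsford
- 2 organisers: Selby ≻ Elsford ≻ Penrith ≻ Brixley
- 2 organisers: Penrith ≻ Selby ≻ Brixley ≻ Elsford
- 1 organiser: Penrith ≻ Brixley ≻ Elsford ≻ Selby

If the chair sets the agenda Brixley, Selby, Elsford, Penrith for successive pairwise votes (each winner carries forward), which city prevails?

Penrith

Round 1: Brixley vs Selby — 4–5, Selby advances.
Round 2: Selby vs Elsford — 5–4, Selby advances.
Round 3: Selby vs Penrith — 3–6, Penrith advances.
Penrith survives the agenda.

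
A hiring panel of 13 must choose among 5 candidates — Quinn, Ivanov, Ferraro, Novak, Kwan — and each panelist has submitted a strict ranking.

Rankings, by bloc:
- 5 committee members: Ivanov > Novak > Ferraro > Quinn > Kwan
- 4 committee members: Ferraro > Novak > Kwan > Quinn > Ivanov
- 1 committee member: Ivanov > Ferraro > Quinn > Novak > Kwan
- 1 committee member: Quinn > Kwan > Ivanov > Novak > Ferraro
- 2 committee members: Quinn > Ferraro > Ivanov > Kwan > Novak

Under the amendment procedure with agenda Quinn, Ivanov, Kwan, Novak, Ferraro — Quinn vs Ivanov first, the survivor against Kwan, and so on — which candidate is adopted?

Ferraro

Round 1: Quinn vs Ivanov — 7–6, Quinn advances.
Round 2: Quinn vs Kwan — 9–4, Quinn advances.
Round 3: Quinn vs Novak — 4–9, Novak advances.
Round 4: Novak vs Ferraro — 6–7, Ferraro advances.
Ferraro survives the agenda.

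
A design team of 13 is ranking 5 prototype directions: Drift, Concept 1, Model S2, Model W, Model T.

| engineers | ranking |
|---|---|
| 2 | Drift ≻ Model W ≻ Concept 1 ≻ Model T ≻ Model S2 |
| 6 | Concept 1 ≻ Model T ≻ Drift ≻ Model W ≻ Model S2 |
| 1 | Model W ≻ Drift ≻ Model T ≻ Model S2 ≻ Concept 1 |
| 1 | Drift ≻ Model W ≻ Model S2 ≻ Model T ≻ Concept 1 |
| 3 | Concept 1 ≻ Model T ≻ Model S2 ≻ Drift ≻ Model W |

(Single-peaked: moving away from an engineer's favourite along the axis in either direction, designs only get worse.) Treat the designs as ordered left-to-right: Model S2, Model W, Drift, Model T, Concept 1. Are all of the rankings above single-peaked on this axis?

Axis positions: Model S2=1, Model W=2, Drift=3, Model T=4, Concept 1=5.
Faction 1: ranking walks positions 3-2-5-4-1; Concept 1 is ranked above Model T even though Model T lies between Concept 1 and the peak Drift on the axis — preferences dip and rise again. Not single-peaked.
Faction 2 (peak Concept 1 at position 5): ranking walks positions 5-4-3-2-1, expanding outward from the peak — single-peaked.
Faction 3 (peak Model W at position 2): ranking walks positions 2-3-4-1-5, expanding outward from the peak — single-peaked.
Faction 4 (peak Drift at position 3): ranking walks positions 3-2-1-4-5, expanding outward from the peak — single-peaked.
Faction 5: ranking walks positions 5-4-1-3-2; Model S2 is ranked above Drift even though Drift lies between Model S2 and the peak Concept 1 on the axis — preferences dip and rise again. Not single-peaked.
Faction 1 violates single-peakedness, so the profile is not single-peaked on this axis.

no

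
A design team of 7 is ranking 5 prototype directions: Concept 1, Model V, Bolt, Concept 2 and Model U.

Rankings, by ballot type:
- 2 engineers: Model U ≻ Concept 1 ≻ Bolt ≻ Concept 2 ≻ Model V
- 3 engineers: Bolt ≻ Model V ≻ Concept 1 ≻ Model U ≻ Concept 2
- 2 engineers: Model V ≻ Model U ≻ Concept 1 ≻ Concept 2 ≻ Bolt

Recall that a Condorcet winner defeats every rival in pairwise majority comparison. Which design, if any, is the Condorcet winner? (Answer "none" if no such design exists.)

none

Check each pair by majority over 7 ballots:
Concept 1 vs Model V: Model V, 5–2.
Concept 1 vs Bolt: Concept 1 wins 4–3.
Concept 1–Concept 2: Concept 1 7–0.
Concept 1 vs Model U: Model U wins 4–3.
Model V–Bolt: Bolt 5–2.
Model V vs Concept 2: Model V wins 5–2.
Model V vs Model U: Model V, 5–2.
Bolt vs Concept 2: Bolt, 5–2.
Bolt vs Model U: Model U, 4–3.
Concept 2 vs Model U: Model U wins 7–0.
Each design drops at least one matchup (Concept 1 loses to Model V; Model V loses to Bolt; Bolt loses to Concept 1; Concept 2 loses to Concept 1; Model U loses to Model V); the cycle Concept 1 beats Bolt beats Model V beats Concept 1 rules out a Condorcet winner.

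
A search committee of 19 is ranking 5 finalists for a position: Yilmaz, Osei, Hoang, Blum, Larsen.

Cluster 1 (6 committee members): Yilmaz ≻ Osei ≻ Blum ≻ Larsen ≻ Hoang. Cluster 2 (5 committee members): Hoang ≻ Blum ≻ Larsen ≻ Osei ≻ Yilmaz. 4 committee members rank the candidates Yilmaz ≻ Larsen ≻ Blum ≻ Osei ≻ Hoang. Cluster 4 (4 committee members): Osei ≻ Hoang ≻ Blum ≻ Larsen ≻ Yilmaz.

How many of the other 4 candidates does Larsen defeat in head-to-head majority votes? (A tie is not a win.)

1

Larsen against each rival (19 committee members):
Larsen vs Yilmaz: 5+4 = 9 for Larsen, 10 for Yilmaz — Yilmaz by 10–9.
Larsen vs Osei: Osei wins 10–9.
Larsen vs Hoang: Larsen, 10–9.
Larsen vs Blum: 4 for Larsen, 15 for Blum — Blum by 15–4.
Larsen beats Hoang; loses to Yilmaz, Osei, Blum — 1 pairwise win.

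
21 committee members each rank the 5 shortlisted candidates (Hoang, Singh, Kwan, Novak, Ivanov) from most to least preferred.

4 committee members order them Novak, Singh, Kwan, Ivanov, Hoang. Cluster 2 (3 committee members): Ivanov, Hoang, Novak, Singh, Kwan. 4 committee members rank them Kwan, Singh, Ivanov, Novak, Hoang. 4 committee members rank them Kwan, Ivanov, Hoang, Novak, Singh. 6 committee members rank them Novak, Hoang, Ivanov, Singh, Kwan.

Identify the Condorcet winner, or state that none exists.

Check each pair by majority over 21 ballots:
Hoang vs Singh: Hoang, 13–8.
Hoang–Kwan: Kwan 12–9.
Hoang–Novak: Novak 14–7.
Hoang–Ivanov: Ivanov 15–6.
Singh–Kwan: Singh 13–8.
Singh–Novak: Novak 17–4.
Singh–Ivanov: Ivanov 13–8.
Kwan vs Novak: Novak, 13–8.
Kwan vs Ivanov: Kwan wins 12–9.
Novak vs Ivanov: Ivanov, 11–10.
No candidate is unbeaten: Hoang loses to Kwan; Singh loses to Hoang; Kwan loses to Singh; Novak loses to Ivanov; Ivanov loses to Kwan. In particular Hoang beats Singh beats Kwan beats Hoang is a majority cycle — no Condorcet winner exists.

none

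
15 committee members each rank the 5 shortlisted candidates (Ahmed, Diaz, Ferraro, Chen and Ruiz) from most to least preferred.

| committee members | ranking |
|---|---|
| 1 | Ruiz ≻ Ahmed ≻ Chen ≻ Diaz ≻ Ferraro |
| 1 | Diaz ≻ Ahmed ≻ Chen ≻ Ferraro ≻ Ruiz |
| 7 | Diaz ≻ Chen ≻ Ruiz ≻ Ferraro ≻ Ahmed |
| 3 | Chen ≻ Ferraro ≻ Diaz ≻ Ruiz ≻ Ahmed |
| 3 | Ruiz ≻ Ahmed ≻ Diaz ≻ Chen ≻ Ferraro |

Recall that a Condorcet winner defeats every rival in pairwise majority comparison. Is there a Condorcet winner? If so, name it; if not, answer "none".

Pairwise majorities:
Ahmed vs Diaz: Ahmed is ranked higher on 1+3 = 4 ballots, Diaz on 11. Diaz wins 11–4.
Ahmed vs Ferraro: 5 to 10, Ferraro.
Ahmed vs Chen: Chen wins 10–5.
Ahmed vs Ruiz: Ruiz wins 14–1.
Diaz vs Ferraro: 12 to 3, Diaz.
Diaz vs Chen: Diaz wins 11–4.
Diaz vs Ruiz: Diaz is ranked higher on 1+7+3 = 11 ballots, Ruiz on 4. Diaz wins 11–4.
Ferraro vs Chen: 0 to 15, Chen.
Ferraro–Ruiz: Ruiz 11–4.
Chen vs Ruiz: Chen, 11–4.
Only Diaz has no losses; Diaz is the Condorcet winner.

Diaz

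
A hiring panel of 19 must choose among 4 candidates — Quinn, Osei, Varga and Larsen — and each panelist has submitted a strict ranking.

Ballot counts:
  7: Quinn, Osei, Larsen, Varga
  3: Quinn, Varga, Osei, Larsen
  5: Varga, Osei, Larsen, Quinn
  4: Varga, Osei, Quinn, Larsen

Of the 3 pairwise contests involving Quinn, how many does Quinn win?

Quinn against each rival (19 committee members):
Quinn vs Osei: Quinn wins 10–9.
Quinn vs Varga: Quinn wins 10–9.
Quinn–Larsen: Quinn 14–5.
Quinn beats Osei, Varga, Larsen — 3 pairwise wins.

3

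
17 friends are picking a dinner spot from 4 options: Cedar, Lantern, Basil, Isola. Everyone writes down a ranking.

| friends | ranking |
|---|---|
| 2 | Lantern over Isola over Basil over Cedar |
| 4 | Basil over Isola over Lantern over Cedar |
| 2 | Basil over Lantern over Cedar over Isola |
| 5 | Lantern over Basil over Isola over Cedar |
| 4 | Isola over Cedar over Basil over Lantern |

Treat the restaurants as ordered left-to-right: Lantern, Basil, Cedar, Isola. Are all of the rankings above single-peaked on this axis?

no

Axis positions: Lantern=1, Basil=2, Cedar=3, Isola=4.
Cluster 1: ranking walks positions 1-4-2-3; Isola is ranked above Basil even though Basil lies between Isola and the peak Lantern on the axis — preferences dip and rise again. Not single-peaked.
Cluster 2: ranking walks positions 2-4-1-3; Isola is ranked above Cedar even though Cedar lies between Isola and the peak Basil on the axis — preferences dip and rise again. Not single-peaked.
Cluster 3 (peak Basil at position 2): ranking walks positions 2-1-3-4, expanding outward from the peak — single-peaked.
Cluster 4: ranking walks positions 1-2-4-3; Isola is ranked above Cedar even though Cedar lies between Isola and the peak Lantern on the axis — preferences dip and rise again. Not single-peaked.
Cluster 5 (peak Isola at position 4): ranking walks positions 4-3-2-1, expanding outward from the peak — single-peaked.
Cluster 1 violates single-peakedness, so the profile is not single-peaked on this axis.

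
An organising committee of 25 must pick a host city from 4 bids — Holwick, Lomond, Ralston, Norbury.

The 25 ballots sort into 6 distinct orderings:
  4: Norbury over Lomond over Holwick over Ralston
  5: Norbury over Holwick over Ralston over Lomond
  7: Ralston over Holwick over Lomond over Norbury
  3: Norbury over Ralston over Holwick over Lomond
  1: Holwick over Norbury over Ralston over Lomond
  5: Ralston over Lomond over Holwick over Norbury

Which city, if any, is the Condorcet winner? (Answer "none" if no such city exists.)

none

Head-to-head results (25 organisers):
Holwick vs Lomond: 16 to 9, Holwick.
Holwick vs Ralston: 10 to 15, Ralston.
Holwick vs Norbury: 13 to 12, Holwick.
Lomond vs Ralston: Lomond is ranked higher on 4 ballots, Ralston on 21. Ralston wins 21–4.
Lomond vs Norbury: 7+5 = 12 for Lomond, 13 for Norbury — Norbury by 13–12.
Ralston vs Norbury: Ralston is ranked higher on 7+5 = 12 ballots, Norbury on 13. Norbury wins 13–12.
Each city drops at least one matchup (Holwick loses to Ralston; Lomond loses to Holwick; Ralston loses to Norbury; Norbury loses to Holwick); the cycle Holwick beats Norbury beats Ralston beats Holwick rules out a Condorcet winner.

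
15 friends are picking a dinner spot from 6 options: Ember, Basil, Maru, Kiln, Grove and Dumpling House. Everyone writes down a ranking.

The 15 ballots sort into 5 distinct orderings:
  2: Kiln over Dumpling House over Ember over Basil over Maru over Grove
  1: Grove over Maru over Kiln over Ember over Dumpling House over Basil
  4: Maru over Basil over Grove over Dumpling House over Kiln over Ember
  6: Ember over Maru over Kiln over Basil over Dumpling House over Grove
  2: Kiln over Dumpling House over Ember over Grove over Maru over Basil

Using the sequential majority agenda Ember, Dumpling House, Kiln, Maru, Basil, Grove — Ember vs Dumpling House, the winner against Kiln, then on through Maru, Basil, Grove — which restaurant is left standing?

Round 1: Ember vs Dumpling House — 7–8, Dumpling House advances.
Round 2: Dumpling House vs Kiln — 4–11, Kiln advances.
Round 3: Kiln vs Maru — 4–11, Maru advances.
Round 4: Maru vs Basil — 13–2, Maru advances.
Round 5: Maru vs Grove — 12–3, Maru advances.
Maru survives the agenda.

Maru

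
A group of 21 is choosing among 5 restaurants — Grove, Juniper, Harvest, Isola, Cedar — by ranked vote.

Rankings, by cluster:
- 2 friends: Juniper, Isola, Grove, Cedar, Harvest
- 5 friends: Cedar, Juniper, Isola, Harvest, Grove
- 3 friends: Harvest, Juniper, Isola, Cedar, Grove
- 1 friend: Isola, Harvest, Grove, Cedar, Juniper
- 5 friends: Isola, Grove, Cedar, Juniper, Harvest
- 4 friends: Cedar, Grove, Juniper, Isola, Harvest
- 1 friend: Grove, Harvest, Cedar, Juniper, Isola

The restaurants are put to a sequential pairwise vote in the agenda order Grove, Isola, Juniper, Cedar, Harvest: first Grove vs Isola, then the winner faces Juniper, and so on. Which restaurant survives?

Cedar

Round 1: Grove vs Isola — 5–16, Isola advances.
Round 2: Isola vs Juniper — 6–15, Juniper advances.
Round 3: Juniper vs Cedar — 5–16, Cedar advances.
Round 4: Cedar vs Harvest — 16–5, Cedar advances.
The agenda winner is Cedar.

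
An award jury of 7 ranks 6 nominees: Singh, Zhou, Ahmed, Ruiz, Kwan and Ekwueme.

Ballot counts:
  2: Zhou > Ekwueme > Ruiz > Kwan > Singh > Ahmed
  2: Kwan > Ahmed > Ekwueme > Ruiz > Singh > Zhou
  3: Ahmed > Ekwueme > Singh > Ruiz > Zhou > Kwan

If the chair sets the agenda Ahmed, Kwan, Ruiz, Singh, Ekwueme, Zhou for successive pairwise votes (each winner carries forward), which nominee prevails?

Round 1: Ahmed vs Kwan — 3–4, Kwan advances.
Round 2: Kwan vs Ruiz — 2–5, Ruiz advances.
Round 3: Ruiz vs Singh — 4–3, Ruiz advances.
Round 4: Ruiz vs Ekwueme — 0–7, Ekwueme advances.
Round 5: Ekwueme vs Zhou — 5–2, Ekwueme advances.
The agenda winner is Ekwueme.

Ekwueme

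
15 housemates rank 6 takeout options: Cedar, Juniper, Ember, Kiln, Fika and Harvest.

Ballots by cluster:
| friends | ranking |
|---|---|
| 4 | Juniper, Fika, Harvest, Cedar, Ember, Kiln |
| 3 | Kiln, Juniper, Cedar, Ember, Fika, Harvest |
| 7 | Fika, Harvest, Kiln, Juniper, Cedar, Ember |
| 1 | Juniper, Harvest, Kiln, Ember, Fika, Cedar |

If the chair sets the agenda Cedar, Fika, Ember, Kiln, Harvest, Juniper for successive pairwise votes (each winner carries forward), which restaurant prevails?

Round 1: Cedar vs Fika — 3–12, Fika advances.
Round 2: Fika vs Ember — 11–4, Fika advances.
Round 3: Fika vs Kiln — 11–4, Fika advances.
Round 4: Fika vs Harvest — 14–1, Fika advances.
Round 5: Fika vs Juniper — 7–8, Juniper advances.
Juniper survives the agenda.

Juniper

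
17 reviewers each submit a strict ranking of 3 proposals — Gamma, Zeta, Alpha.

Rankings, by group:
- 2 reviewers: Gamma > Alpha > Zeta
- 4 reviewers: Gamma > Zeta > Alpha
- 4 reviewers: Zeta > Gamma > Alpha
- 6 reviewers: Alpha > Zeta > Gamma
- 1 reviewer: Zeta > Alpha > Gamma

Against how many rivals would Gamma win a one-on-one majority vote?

Gamma against each rival (17 reviewers):
Gamma–Zeta: Zeta 11–6.
Gamma vs Alpha: Gamma preferred on 2+4+4 = 10 ballots; Gamma wins 10–7.
Gamma beats Alpha; loses to Zeta — 1 pairwise win.

1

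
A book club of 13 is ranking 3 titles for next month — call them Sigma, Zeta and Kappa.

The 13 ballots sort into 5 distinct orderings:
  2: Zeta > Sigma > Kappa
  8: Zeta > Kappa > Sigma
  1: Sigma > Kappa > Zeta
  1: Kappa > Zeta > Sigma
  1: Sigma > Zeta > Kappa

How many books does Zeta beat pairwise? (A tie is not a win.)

2

Zeta against each rival (13 members):
Zeta vs Sigma: Zeta wins 11–2.
Zeta vs Kappa: 2+8+1 = 11 for Zeta, 2 for Kappa — Zeta by 11–2.
Zeta beats Sigma, Kappa — 2 pairwise wins.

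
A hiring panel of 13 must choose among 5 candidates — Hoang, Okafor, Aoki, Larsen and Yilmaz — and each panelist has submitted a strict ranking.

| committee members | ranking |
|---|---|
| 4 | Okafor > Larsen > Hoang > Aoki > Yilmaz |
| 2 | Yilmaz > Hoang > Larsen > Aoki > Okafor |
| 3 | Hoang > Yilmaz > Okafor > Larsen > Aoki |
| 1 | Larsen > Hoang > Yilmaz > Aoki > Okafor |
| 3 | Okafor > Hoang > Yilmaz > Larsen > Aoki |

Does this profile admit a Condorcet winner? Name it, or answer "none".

Check each pair by majority over 13 ballots:
Hoang vs Okafor: Okafor, 7–6.
Hoang vs Aoki: Hoang, 13–0.
Hoang–Larsen: Hoang 8–5.
Hoang vs Yilmaz: Hoang wins 11–2.
Okafor–Aoki: Okafor 10–3.
Okafor–Larsen: Okafor 10–3.
Okafor vs Yilmaz: Okafor wins 7–6.
Aoki vs Larsen: Larsen wins 13–0.
Aoki vs Yilmaz: Yilmaz wins 9–4.
Larsen vs Yilmaz: Yilmaz wins 8–5.
Only Okafor has no losses; Okafor is the Condorcet winner.

Okafor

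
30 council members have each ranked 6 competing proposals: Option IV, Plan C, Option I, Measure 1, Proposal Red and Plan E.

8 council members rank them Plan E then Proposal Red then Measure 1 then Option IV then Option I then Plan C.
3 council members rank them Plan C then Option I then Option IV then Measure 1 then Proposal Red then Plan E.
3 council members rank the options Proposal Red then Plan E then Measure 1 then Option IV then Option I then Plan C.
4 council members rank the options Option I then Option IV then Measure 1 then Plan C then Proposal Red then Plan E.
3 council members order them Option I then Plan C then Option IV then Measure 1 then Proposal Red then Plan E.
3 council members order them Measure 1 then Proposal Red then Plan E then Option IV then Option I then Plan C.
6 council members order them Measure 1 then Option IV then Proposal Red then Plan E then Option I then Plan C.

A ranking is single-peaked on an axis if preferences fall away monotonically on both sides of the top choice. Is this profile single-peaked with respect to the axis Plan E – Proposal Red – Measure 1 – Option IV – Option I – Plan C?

yes

Axis positions: Plan E=1, Proposal Red=2, Measure 1=3, Option IV=4, Option I=5, Plan C=6.
Ballot type 1 (peak Plan E at position 1): ranking walks positions 1-2-3-4-5-6, expanding outward from the peak — single-peaked.
Ballot type 2 (peak Plan C at position 6): ranking walks positions 6-5-4-3-2-1, expanding outward from the peak — single-peaked.
Ballot type 3 (peak Proposal Red at position 2): ranking walks positions 2-1-3-4-5-6, expanding outward from the peak — single-peaked.
Ballot type 4 (peak Option I at position 5): ranking walks positions 5-4-3-6-2-1, expanding outward from the peak — single-peaked.
Ballot type 5 (peak Option I at position 5): ranking walks positions 5-6-4-3-2-1, expanding outward from the peak — single-peaked.
Ballot type 6 (peak Measure 1 at position 3): ranking walks positions 3-2-1-4-5-6, expanding outward from the peak — single-peaked.
Ballot type 7 (peak Measure 1 at position 3): ranking walks positions 3-4-2-1-5-6, expanding outward from the peak — single-peaked.
Every ranking is single-peaked on this axis.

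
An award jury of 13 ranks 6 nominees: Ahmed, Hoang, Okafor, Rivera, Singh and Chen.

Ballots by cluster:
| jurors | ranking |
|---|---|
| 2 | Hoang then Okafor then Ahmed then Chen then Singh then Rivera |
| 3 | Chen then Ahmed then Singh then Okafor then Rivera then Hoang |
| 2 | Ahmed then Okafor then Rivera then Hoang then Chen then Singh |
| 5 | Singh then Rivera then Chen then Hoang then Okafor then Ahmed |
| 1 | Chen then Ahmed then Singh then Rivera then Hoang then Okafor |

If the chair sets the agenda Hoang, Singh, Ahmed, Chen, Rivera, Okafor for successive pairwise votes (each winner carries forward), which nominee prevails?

Okafor

Round 1: Hoang vs Singh — 4–9, Singh advances.
Round 2: Singh vs Ahmed — 5–8, Ahmed advances.
Round 3: Ahmed vs Chen — 4–9, Chen advances.
Round 4: Chen vs Rivera — 6–7, Rivera advances.
Round 5: Rivera vs Okafor — 6–7, Okafor advances.
The agenda winner is Okafor.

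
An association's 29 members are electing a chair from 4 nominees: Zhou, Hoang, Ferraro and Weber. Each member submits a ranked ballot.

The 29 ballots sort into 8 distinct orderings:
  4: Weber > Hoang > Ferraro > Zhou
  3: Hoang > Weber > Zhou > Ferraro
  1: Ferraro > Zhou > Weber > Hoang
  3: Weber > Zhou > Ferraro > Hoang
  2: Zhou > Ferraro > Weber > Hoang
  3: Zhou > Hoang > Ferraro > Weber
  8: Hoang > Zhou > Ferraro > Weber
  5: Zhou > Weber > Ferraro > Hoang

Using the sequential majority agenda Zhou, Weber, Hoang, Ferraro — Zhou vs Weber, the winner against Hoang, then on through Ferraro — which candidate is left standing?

Round 1: Zhou vs Weber — 19–10, Zhou advances.
Round 2: Zhou vs Hoang — 14–15, Hoang advances.
Round 3: Hoang vs Ferraro — 18–11, Hoang advances.
The agenda winner is Hoang.

Hoang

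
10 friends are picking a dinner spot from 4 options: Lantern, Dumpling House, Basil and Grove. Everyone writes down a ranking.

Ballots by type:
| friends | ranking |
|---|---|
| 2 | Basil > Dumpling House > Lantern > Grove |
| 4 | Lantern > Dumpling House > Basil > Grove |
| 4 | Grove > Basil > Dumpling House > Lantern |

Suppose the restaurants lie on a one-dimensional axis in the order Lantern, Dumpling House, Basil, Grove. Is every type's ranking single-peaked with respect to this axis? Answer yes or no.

yes

Axis positions: Lantern=1, Dumpling House=2, Basil=3, Grove=4.
Type 1 (peak Basil at position 3): ranking walks positions 3-2-1-4, expanding outward from the peak — single-peaked.
Type 2 (peak Lantern at position 1): ranking walks positions 1-2-3-4, expanding outward from the peak — single-peaked.
Type 3 (peak Grove at position 4): ranking walks positions 4-3-2-1, expanding outward from the peak — single-peaked.
Every ranking is single-peaked on this axis.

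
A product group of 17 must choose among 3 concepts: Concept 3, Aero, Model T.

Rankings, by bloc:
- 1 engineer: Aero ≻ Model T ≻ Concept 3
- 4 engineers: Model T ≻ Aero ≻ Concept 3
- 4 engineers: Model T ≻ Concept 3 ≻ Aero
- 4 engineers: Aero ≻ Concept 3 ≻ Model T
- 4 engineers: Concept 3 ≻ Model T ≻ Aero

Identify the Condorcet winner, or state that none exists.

Model T

Check each pair by majority over 17 ballots:
Concept 3 vs Aero: Concept 3 is ranked higher on 4+4 = 8 ballots, Aero on 9. Aero wins 9–8.
Concept 3 vs Model T: Concept 3 is ranked higher on 4+4 = 8 ballots, Model T on 9. Model T wins 9–8.
Aero vs Model T: Aero preferred on 1+4 = 5 ballots; Model T wins 12–5.
Model T defeats every rival head-to-head and is the Condorcet winner.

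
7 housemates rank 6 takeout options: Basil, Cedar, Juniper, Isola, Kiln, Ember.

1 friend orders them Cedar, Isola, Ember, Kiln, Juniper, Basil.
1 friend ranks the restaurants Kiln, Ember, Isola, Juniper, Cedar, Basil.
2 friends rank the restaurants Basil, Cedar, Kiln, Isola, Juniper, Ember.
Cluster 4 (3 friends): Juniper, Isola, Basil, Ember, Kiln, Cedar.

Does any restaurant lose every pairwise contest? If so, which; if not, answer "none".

Head-to-head results (7 friends):
Basil vs Cedar: Basil, 5–2.
Basil vs Juniper: 2 to 5, Juniper.
Basil vs Isola: Basil is ranked higher on 2 ballots, Isola on 5. Isola wins 5–2.
Basil–Kiln: Basil 5–2.
Basil vs Ember: 5 to 2, Basil.
Cedar vs Juniper: Juniper, 4–3.
Cedar vs Isola: Isola wins 4–3.
Cedar vs Kiln: 3 to 4, Kiln.
Cedar–Ember: Ember 4–3.
Juniper vs Isola: Juniper preferred on 3 ballots; Isola wins 4–3.
Juniper vs Kiln: Juniper preferred on 3 ballots; Kiln wins 4–3.
Juniper vs Ember: Juniper, 5–2.
Isola vs Kiln: Isola preferred on 1+3 = 4 ballots; Isola wins 4–3.
Isola vs Ember: 1+2+3 = 6 for Isola, 1 for Ember — Isola by 6–1.
Kiln vs Ember: Kiln is ranked higher on 1+2 = 3 ballots, Ember on 4. Ember wins 4–3.
Cedar is beaten in every head-to-head and is the Condorcet loser.

Cedar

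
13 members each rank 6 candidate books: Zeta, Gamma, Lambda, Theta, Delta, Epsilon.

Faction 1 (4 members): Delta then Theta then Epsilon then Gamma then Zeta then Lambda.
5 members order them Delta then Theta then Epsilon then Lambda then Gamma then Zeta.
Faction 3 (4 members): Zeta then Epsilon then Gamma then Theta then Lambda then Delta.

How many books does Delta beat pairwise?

Delta against each rival (13 members):
Delta vs Zeta: 4+5 = 9 for Delta, 4 for Zeta — Delta by 9–4.
Delta–Gamma: Delta 9–4.
Delta vs Lambda: Delta preferred on 4+5 = 9 ballots; Delta wins 9–4.
Delta vs Theta: Delta, 9–4.
Delta vs Epsilon: Delta, 9–4.
Delta beats Zeta, Gamma, Lambda, Theta, Epsilon — 5 pairwise wins.

5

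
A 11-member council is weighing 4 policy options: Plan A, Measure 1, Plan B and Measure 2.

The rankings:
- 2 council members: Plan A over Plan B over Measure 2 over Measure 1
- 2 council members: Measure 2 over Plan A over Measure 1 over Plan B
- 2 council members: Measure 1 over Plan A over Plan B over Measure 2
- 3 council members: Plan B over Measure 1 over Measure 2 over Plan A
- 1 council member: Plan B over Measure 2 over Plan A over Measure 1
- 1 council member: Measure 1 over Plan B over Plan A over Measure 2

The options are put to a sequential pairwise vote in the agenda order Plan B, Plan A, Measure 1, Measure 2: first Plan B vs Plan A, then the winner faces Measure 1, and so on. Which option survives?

Measure 1

Round 1: Plan B vs Plan A — 5–6, Plan A advances.
Round 2: Plan A vs Measure 1 — 5–6, Measure 1 advances.
Round 3: Measure 1 vs Measure 2 — 6–5, Measure 1 advances.
Measure 1 survives the agenda.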